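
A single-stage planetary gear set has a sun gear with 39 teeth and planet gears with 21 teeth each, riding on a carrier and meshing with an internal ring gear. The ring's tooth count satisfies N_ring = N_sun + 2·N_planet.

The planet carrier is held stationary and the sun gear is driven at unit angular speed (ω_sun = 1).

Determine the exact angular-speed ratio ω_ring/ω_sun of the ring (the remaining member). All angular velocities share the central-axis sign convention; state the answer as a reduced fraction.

-13/27

N_ring = 39 + 2·21 = 81
39(ω_s−ω_c) = −81(ω_r−ω_c),  ω_c=0, ω_s=1
ω_r = 0 − (39/81)(1−0) = -13/27
ω_r/ω_s = -13/27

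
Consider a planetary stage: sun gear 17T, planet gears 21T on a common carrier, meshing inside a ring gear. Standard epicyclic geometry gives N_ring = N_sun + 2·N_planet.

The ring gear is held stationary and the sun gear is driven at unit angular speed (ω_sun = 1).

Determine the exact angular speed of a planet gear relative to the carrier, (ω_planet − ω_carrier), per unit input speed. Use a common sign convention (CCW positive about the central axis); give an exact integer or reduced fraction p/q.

N_ring = 17 + 2·21 = 59
17(ω_s−ω_c) = −59(ω_r−ω_c),  ω_r=0, ω_s=1
17(1−ω_c) = −59(0−ω_c)  ⇒  76ω_c = 17  ⇒  ω_c = 17/76
sun–planet: 17·(1−17/76) = −21·(ω_p−ω_c)  ⇒  ω_p−ω_c = −(17/21)·(59/76) = -1003/1596

-1003/1596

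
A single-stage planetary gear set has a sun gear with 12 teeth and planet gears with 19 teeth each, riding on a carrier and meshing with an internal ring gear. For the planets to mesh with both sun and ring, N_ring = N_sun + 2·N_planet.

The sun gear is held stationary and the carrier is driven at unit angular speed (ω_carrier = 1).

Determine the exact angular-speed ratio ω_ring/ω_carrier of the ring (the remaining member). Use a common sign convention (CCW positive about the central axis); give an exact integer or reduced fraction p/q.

N_ring = 12 + 2·19 = 50
12(ω_s−ω_c) = −50(ω_r−ω_c),  ω_s=0, ω_c=1
ω_r = 1 − (12/50)(0−1) = 31/25
ω_r/ω_c = 31/25

31/25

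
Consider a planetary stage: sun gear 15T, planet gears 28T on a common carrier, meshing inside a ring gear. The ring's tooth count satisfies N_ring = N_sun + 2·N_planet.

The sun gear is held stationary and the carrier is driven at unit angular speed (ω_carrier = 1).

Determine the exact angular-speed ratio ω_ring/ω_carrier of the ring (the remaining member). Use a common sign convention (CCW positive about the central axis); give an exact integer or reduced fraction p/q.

N_ring = 15 + 2·28 = 71
15(ω_s−ω_c) = −71(ω_r−ω_c),  ω_s=0, ω_c=1
ω_r = 1 − (15/71)(0−1) = 86/71
ω_r/ω_c = 86/71

86/71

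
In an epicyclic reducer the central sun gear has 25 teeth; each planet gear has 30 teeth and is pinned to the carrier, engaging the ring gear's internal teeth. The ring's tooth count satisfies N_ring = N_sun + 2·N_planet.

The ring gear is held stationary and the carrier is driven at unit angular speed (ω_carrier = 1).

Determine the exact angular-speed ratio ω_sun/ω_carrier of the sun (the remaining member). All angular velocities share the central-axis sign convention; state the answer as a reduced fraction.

N_ring = 25 + 2·30 = 85
25(ω_s−ω_c) = −85(ω_r−ω_c),  ω_r=0, ω_c=1
ω_s = 1 − (85/25)(0−1) = 22/5
ω_s/ω_c = 22/5

22/5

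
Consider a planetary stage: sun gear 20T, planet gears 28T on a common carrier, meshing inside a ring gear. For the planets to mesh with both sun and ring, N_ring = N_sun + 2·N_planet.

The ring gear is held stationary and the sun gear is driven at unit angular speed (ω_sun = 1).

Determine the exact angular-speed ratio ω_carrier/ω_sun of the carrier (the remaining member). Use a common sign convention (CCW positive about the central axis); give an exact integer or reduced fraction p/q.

N_ring = 20 + 2·28 = 76
20(ω_s−ω_c) = −76(ω_r−ω_c),  ω_r=0, ω_s=1
20(1−ω_c) = −76(0−ω_c)  ⇒  96ω_c = 20  ⇒  ω_c = 5/24
ω_c/ω_s = 5/24

5/24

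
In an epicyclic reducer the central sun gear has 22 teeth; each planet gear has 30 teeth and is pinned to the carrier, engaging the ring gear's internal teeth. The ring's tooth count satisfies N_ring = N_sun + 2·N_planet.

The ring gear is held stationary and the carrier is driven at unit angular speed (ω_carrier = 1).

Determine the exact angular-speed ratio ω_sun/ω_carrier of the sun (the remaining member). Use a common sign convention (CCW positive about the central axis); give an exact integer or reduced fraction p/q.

N_ring = 22 + 2·30 = 82
22(ω_s−ω_c) = −82(ω_r−ω_c),  ω_r=0, ω_c=1
ω_s = 1 − (82/22)(0−1) = 52/11
ω_s/ω_c = 52/11

52/11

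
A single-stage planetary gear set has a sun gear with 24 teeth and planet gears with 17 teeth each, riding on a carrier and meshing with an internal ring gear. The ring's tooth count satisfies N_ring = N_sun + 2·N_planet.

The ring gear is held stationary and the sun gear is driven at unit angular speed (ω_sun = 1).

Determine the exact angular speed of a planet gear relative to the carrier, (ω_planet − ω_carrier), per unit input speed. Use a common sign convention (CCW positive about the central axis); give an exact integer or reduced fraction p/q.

N_ring = 24 + 2·17 = 58
24(ω_s−ω_c) = −58(ω_r−ω_c),  ω_r=0, ω_s=1
24(1−ω_c) = −58(0−ω_c)  ⇒  82ω_c = 24  ⇒  ω_c = 12/41
sun–planet: 24·(1−12/41) = −17·(ω_p−ω_c)  ⇒  ω_p−ω_c = −(24/17)·(29/41) = -696/697

-696/697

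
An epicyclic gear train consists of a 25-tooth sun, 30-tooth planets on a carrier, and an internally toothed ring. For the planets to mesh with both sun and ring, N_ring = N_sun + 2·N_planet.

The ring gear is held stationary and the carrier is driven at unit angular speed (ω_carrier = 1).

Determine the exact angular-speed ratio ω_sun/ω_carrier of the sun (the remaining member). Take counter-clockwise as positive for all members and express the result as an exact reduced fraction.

22/5

N_ring = 25 + 2·30 = 85
25(ω_s−ω_c) = −85(ω_r−ω_c),  ω_r=0, ω_c=1
ω_s = 1 − (85/25)(0−1) = 22/5
ω_s/ω_c = 22/5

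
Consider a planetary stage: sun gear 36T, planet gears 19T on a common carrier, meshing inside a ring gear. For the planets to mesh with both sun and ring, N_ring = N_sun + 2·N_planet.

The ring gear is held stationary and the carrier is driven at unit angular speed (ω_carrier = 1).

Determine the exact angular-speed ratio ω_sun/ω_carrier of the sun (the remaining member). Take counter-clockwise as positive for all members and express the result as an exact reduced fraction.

55/18

N_ring = 36 + 2·19 = 74
36(ω_s−ω_c) = −74(ω_r−ω_c),  ω_r=0, ω_c=1
ω_s = 1 − (74/36)(0−1) = 55/18
ω_s/ω_c = 55/18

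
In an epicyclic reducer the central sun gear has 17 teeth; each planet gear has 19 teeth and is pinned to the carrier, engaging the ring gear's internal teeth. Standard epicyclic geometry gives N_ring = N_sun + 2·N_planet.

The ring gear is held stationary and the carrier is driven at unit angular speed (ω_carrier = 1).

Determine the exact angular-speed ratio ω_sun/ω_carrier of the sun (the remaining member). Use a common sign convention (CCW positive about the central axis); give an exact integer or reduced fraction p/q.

72/17

N_ring = 17 + 2·19 = 55
17(ω_s−ω_c) = −55(ω_r−ω_c),  ω_r=0, ω_c=1
ω_s = 1 − (55/17)(0−1) = 72/17
ω_s/ω_c = 72/17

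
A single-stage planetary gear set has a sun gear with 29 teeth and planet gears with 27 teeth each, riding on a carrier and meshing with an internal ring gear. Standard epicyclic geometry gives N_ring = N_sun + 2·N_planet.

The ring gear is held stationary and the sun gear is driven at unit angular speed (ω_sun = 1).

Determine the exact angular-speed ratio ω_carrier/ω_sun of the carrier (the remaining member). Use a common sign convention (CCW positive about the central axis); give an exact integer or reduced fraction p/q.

29/112

N_ring = 29 + 2·27 = 83
29(ω_s−ω_c) = −83(ω_r−ω_c),  ω_r=0, ω_s=1
29(1−ω_c) = −83(0−ω_c)  ⇒  112ω_c = 29  ⇒  ω_c = 29/112
ω_c/ω_s = 29/112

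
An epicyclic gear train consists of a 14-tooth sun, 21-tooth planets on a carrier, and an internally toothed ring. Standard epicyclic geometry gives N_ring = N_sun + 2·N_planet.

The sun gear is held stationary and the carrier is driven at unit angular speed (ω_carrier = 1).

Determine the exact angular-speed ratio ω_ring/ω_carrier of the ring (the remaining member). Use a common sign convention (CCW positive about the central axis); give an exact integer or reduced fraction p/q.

N_ring = 14 + 2·21 = 56
14(ω_s−ω_c) = −56(ω_r−ω_c),  ω_s=0, ω_c=1
ω_r = 1 − (14/56)(0−1) = 5/4
ω_r/ω_c = 5/4

5/4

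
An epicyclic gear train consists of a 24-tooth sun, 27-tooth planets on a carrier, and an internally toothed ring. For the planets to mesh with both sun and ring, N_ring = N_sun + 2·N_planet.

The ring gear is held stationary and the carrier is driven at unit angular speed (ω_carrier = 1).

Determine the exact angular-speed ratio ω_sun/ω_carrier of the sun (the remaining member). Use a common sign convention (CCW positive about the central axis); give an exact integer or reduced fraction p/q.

17/4

N_ring = 24 + 2·27 = 78
24(ω_s−ω_c) = −78(ω_r−ω_c),  ω_r=0, ω_c=1
ω_s = 1 − (78/24)(0−1) = 17/4
ω_s/ω_c = 17/4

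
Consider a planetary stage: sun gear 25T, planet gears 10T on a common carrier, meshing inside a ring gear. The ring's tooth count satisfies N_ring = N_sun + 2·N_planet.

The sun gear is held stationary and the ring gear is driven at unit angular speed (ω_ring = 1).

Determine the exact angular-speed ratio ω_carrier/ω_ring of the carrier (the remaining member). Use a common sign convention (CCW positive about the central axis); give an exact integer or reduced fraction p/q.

N_ring = 25 + 2·10 = 45
25(ω_s−ω_c) = −45(ω_r−ω_c),  ω_s=0, ω_r=1
25(0−ω_c) = −45(1−ω_c)  ⇒  70ω_c = 45  ⇒  ω_c = 9/14
ω_c/ω_r = 9/14

9/14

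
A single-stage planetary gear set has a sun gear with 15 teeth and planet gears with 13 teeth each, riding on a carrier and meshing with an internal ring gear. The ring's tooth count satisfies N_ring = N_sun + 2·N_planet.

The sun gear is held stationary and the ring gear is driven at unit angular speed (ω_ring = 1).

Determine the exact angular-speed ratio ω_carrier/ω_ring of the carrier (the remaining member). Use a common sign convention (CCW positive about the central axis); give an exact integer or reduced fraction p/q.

N_ring = 15 + 2·13 = 41
15(ω_s−ω_c) = −41(ω_r−ω_c),  ω_s=0, ω_r=1
15(0−ω_c) = −41(1−ω_c)  ⇒  56ω_c = 41  ⇒  ω_c = 41/56
ω_c/ω_r = 41/56

41/56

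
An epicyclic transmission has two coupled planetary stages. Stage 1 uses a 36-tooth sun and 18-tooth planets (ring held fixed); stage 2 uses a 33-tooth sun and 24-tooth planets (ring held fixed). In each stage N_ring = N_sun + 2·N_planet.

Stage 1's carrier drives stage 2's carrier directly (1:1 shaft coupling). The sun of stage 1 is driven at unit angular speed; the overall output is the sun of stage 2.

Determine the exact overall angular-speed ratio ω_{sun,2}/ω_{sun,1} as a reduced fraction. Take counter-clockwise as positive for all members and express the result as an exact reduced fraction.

Stage 1: N_ring = 36 + 2·18 = 72
Stage 1: 36(ω_s−ω_c) = −72(ω_r−ω_c),  ω_r=0, ω_s=1
Stage 1: 36(1−ω_c) = −72(0−ω_c)  ⇒  108ω_c = 36  ⇒  ω_c = 1/3
  ⇒ ω_c¹/ω_s¹ = 1/3
Stage 2: N_ring = 33 + 2·24 = 81
Stage 2: 33(ω_s−ω_c) = −81(ω_r−ω_c),  ω_r=0, ω_c=1
Stage 2: ω_s = 1 − (81/33)(0−1) = 38/11
  ⇒ ω_s²/ω_c² = 38/11
Coupling ω_c² = ω_c¹ ⇒ overall = 1/3 × 38/11 = 38/33

38/33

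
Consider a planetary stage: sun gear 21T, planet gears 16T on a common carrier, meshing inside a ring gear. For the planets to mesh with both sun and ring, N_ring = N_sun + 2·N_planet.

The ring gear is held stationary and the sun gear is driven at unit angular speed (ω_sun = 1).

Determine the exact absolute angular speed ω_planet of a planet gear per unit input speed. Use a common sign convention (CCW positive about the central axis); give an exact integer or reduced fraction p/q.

-21/32

N_ring = 21 + 2·16 = 53
21(ω_s−ω_c) = −53(ω_r−ω_c),  ω_r=0, ω_s=1
21(1−ω_c) = −53(0−ω_c)  ⇒  74ω_c = 21  ⇒  ω_c = 21/74
sun–planet: 21·(1−21/74) = −16·(ω_p−ω_c)  ⇒  ω_p−ω_c = −(21/16)·(53/74) = -1113/1184
ω_p = 21/74 − 1113/1184 = -21/32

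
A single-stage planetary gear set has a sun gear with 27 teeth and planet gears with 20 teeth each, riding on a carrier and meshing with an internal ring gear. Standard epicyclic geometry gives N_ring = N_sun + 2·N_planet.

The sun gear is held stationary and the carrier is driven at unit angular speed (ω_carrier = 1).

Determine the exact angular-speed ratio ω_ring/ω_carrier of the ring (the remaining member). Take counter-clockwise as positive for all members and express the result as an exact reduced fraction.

94/67

N_ring = 27 + 2·20 = 67
27(ω_s−ω_c) = −67(ω_r−ω_c),  ω_s=0, ω_c=1
ω_r = 1 − (27/67)(0−1) = 94/67
ω_r/ω_c = 94/67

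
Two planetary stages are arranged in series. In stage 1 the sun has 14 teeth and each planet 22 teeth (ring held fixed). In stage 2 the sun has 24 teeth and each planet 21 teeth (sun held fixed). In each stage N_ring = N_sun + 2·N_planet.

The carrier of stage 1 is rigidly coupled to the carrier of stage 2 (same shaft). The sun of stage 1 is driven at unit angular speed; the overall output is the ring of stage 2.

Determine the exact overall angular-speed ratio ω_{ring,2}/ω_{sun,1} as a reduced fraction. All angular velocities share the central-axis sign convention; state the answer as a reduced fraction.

Stage 1: N_ring = 14 + 2·22 = 58
Stage 1: 14(ω_s−ω_c) = −58(ω_r−ω_c),  ω_r=0, ω_s=1
Stage 1: 14(1−ω_c) = −58(0−ω_c)  ⇒  72ω_c = 14  ⇒  ω_c = 7/36
  ⇒ ω_c¹/ω_s¹ = 7/36
Stage 2: N_ring = 24 + 2·21 = 66
Stage 2: 24(ω_s−ω_c) = −66(ω_r−ω_c),  ω_s=0, ω_c=1
Stage 2: ω_r = 1 − (24/66)(0−1) = 15/11
  ⇒ ω_r²/ω_c² = 15/11
Coupling ω_c² = ω_c¹ ⇒ overall = 7/36 × 15/11 = 35/132

35/132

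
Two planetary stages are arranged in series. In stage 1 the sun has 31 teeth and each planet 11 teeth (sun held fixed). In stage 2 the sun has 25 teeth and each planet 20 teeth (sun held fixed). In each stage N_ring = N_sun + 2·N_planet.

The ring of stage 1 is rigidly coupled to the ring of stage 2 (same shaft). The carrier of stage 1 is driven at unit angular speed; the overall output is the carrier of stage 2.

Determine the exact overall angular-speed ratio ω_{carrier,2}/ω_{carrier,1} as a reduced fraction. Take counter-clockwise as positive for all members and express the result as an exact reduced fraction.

182/159

Stage 1: N_ring = 31 + 2·11 = 53
Stage 1: 31(ω_s−ω_c) = −53(ω_r−ω_c),  ω_s=0, ω_c=1
Stage 1: ω_r = 1 − (31/53)(0−1) = 84/53
  ⇒ ω_r¹/ω_c¹ = 84/53
Stage 2: N_ring = 25 + 2·20 = 65
Stage 2: 25(ω_s−ω_c) = −65(ω_r−ω_c),  ω_s=0, ω_r=1
Stage 2: 25(0−ω_c) = −65(1−ω_c)  ⇒  90ω_c = 65  ⇒  ω_c = 13/18
  ⇒ ω_c²/ω_r² = 13/18
Coupling ω_r² = ω_r¹ ⇒ overall = 84/53 × 13/18 = 182/159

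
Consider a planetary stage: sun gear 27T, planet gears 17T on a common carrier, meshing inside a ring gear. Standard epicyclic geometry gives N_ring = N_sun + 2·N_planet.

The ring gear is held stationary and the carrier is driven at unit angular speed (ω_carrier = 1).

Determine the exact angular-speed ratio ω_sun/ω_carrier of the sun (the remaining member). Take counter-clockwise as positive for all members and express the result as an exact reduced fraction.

88/27

N_ring = 27 + 2·17 = 61
27(ω_s−ω_c) = −61(ω_r−ω_c),  ω_r=0, ω_c=1
ω_s = 1 − (61/27)(0−1) = 88/27
ω_s/ω_c = 88/27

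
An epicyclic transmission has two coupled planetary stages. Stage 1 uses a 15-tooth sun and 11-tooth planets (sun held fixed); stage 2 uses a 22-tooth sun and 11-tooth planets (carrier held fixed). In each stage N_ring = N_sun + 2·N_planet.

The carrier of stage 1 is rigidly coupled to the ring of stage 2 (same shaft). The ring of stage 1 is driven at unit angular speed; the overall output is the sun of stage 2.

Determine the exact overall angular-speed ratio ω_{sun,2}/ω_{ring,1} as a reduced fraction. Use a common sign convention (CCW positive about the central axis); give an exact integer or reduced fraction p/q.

-37/26

Stage 1: N_ring = 15 + 2·11 = 37
Stage 1: 15(ω_s−ω_c) = −37(ω_r−ω_c),  ω_s=0, ω_r=1
Stage 1: 15(0−ω_c) = −37(1−ω_c)  ⇒  52ω_c = 37  ⇒  ω_c = 37/52
  ⇒ ω_c¹/ω_r¹ = 37/52
Stage 2: N_ring = 22 + 2·11 = 44
Stage 2: 22(ω_s−ω_c) = −44(ω_r−ω_c),  ω_c=0, ω_r=1
Stage 2: ω_s = 0 − (44/22)(1−0) = -2
  ⇒ ω_s²/ω_r² = -2
Coupling ω_r² = ω_c¹ ⇒ overall = 37/52 × -2 = -37/26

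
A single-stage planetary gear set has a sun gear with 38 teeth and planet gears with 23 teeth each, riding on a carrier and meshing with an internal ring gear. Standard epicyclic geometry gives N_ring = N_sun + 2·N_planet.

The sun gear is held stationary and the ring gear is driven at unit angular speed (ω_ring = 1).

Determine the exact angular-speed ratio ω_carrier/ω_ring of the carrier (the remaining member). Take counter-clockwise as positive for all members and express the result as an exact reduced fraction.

42/61

N_ring = 38 + 2·23 = 84
38(ω_s−ω_c) = −84(ω_r−ω_c),  ω_s=0, ω_r=1
38(0−ω_c) = −84(1−ω_c)  ⇒  122ω_c = 84  ⇒  ω_c = 42/61
ω_c/ω_r = 42/61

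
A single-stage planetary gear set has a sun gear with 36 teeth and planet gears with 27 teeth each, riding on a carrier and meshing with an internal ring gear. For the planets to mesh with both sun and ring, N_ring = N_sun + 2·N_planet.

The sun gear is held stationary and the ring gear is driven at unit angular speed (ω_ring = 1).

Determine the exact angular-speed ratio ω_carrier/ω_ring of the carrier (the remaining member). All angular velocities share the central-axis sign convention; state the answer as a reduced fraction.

5/7

N_ring = 36 + 2·27 = 90
36(ω_s−ω_c) = −90(ω_r−ω_c),  ω_s=0, ω_r=1
36(0−ω_c) = −90(1−ω_c)  ⇒  126ω_c = 90  ⇒  ω_c = 5/7
ω_c/ω_r = 5/7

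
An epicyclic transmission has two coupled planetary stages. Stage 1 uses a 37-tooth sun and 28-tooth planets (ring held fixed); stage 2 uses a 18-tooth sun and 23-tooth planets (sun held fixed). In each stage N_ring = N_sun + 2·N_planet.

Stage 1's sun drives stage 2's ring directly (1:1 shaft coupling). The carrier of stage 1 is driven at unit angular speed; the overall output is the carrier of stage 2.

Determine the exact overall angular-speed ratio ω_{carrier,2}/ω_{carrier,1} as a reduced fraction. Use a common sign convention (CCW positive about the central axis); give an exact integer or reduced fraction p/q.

Stage 1: N_ring = 37 + 2·28 = 93
Stage 1: 37(ω_s−ω_c) = −93(ω_r−ω_c),  ω_r=0, ω_c=1
Stage 1: ω_s = 1 − (93/37)(0−1) = 130/37
  ⇒ ω_s¹/ω_c¹ = 130/37
Stage 2: N_ring = 18 + 2·23 = 64
Stage 2: 18(ω_s−ω_c) = −64(ω_r−ω_c),  ω_s=0, ω_r=1
Stage 2: 18(0−ω_c) = −64(1−ω_c)  ⇒  82ω_c = 64  ⇒  ω_c = 32/41
  ⇒ ω_c²/ω_r² = 32/41
Coupling ω_r² = ω_s¹ ⇒ overall = 130/37 × 32/41 = 4160/1517

4160/1517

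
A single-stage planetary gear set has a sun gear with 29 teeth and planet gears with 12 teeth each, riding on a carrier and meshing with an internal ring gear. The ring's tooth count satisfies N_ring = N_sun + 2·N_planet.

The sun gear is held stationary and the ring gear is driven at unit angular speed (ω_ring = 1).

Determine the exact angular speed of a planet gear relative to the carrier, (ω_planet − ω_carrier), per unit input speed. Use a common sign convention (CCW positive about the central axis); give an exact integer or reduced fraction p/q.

1537/984

N_ring = 29 + 2·12 = 53
29(ω_s−ω_c) = −53(ω_r−ω_c),  ω_s=0, ω_r=1
29(0−ω_c) = −53(1−ω_c)  ⇒  82ω_c = 53  ⇒  ω_c = 53/82
sun–planet: 29·(0−53/82) = −12·(ω_p−ω_c)  ⇒  ω_p−ω_c = −(29/12)·(-53/82) = 1537/984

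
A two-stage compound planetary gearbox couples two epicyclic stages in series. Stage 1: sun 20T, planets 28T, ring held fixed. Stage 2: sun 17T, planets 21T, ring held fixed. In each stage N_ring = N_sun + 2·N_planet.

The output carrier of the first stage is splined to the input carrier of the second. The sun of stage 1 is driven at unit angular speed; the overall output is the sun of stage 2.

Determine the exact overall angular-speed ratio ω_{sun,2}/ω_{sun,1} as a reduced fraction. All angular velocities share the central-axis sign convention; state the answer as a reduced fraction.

Stage 1: N_ring = 20 + 2·28 = 76
Stage 1: 20(ω_s−ω_c) = −76(ω_r−ω_c),  ω_r=0, ω_s=1
Stage 1: 20(1−ω_c) = −76(0−ω_c)  ⇒  96ω_c = 20  ⇒  ω_c = 5/24
  ⇒ ω_c¹/ω_s¹ = 5/24
Stage 2: N_ring = 17 + 2·21 = 59
Stage 2: 17(ω_s−ω_c) = −59(ω_r−ω_c),  ω_r=0, ω_c=1
Stage 2: ω_s = 1 − (59/17)(0−1) = 76/17
  ⇒ ω_s²/ω_c² = 76/17
Coupling ω_c² = ω_c¹ ⇒ overall = 5/24 × 76/17 = 95/102

95/102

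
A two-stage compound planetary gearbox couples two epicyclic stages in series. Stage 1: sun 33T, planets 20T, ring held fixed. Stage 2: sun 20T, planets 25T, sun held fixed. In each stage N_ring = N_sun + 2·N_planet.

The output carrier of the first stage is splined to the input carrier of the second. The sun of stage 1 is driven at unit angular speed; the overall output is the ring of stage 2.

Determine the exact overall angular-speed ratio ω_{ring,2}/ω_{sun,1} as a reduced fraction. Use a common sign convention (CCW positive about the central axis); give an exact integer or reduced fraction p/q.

297/742

Stage 1: N_ring = 33 + 2·20 = 73
Stage 1: 33(ω_s−ω_c) = −73(ω_r−ω_c),  ω_r=0, ω_s=1
Stage 1: 33(1−ω_c) = −73(0−ω_c)  ⇒  106ω_c = 33  ⇒  ω_c = 33/106
  ⇒ ω_c¹/ω_s¹ = 33/106
Stage 2: N_ring = 20 + 2·25 = 70
Stage 2: 20(ω_s−ω_c) = −70(ω_r−ω_c),  ω_s=0, ω_c=1
Stage 2: ω_r = 1 − (20/70)(0−1) = 9/7
  ⇒ ω_r²/ω_c² = 9/7
Coupling ω_c² = ω_c¹ ⇒ overall = 33/106 × 9/7 = 297/742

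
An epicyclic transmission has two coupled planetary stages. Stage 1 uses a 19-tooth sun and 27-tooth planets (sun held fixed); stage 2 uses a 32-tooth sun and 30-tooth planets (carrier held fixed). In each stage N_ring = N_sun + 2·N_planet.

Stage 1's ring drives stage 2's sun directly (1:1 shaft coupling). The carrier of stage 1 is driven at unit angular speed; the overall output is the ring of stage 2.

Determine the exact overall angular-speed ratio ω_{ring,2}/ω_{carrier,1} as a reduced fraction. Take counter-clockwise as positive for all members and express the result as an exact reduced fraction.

-32/73

Stage 1: N_ring = 19 + 2·27 = 73
Stage 1: 19(ω_s−ω_c) = −73(ω_r−ω_c),  ω_s=0, ω_c=1
Stage 1: ω_r = 1 − (19/73)(0−1) = 92/73
  ⇒ ω_r¹/ω_c¹ = 92/73
Stage 2: N_ring = 32 + 2·30 = 92
Stage 2: 32(ω_s−ω_c) = −92(ω_r−ω_c),  ω_c=0, ω_s=1
Stage 2: ω_r = 0 − (32/92)(1−0) = -8/23
  ⇒ ω_r²/ω_s² = -8/23
Coupling ω_s² = ω_r¹ ⇒ overall = 92/73 × -8/23 = -32/73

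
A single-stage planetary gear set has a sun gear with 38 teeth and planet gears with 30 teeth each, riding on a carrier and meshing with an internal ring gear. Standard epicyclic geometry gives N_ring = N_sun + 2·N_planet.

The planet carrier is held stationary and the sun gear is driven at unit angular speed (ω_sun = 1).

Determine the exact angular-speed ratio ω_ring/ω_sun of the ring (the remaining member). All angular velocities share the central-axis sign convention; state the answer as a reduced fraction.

-19/49

N_ring = 38 + 2·30 = 98
38(ω_s−ω_c) = −98(ω_r−ω_c),  ω_c=0, ω_s=1
ω_r = 0 − (38/98)(1−0) = -19/49
ω_r/ω_s = -19/49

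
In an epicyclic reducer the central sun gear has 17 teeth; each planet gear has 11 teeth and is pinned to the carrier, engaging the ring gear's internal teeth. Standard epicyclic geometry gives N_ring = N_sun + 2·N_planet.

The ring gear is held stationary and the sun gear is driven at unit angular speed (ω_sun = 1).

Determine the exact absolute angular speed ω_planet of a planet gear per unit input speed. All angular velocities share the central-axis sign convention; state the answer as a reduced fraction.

N_ring = 17 + 2·11 = 39
17(ω_s−ω_c) = −39(ω_r−ω_c),  ω_r=0, ω_s=1
17(1−ω_c) = −39(0−ω_c)  ⇒  56ω_c = 17  ⇒  ω_c = 17/56
sun–planet: 17·(1−17/56) = −11·(ω_p−ω_c)  ⇒  ω_p−ω_c = −(17/11)·(39/56) = -663/616
ω_p = 17/56 − 663/616 = -17/22

-17/22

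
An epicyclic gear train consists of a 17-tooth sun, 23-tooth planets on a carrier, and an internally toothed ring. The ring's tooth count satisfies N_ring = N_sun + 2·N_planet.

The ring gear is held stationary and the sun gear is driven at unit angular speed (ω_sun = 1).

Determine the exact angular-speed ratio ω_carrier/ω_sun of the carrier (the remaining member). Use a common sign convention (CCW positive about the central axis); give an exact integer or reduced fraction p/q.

N_ring = 17 + 2·23 = 63
17(ω_s−ω_c) = −63(ω_r−ω_c),  ω_r=0, ω_s=1
17(1−ω_c) = −63(0−ω_c)  ⇒  80ω_c = 17  ⇒  ω_c = 17/80
ω_c/ω_s = 17/80

17/80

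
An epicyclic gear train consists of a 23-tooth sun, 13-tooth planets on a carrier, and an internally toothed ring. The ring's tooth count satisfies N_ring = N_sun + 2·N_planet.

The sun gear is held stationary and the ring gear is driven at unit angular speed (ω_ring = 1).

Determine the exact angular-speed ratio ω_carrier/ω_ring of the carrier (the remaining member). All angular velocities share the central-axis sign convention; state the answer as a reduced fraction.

N_ring = 23 + 2·13 = 49
23(ω_s−ω_c) = −49(ω_r−ω_c),  ω_s=0, ω_r=1
23(0−ω_c) = −49(1−ω_c)  ⇒  72ω_c = 49  ⇒  ω_c = 49/72
ω_c/ω_r = 49/72

49/72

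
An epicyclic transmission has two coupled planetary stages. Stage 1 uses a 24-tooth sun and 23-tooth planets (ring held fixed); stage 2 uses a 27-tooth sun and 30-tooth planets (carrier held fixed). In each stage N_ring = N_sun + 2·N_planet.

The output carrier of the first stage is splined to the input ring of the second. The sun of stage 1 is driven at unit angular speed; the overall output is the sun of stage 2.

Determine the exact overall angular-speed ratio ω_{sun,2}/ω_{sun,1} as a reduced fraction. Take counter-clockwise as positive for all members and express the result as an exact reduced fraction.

Stage 1: N_ring = 24 + 2·23 = 70
Stage 1: 24(ω_s−ω_c) = −70(ω_r−ω_c),  ω_r=0, ω_s=1
Stage 1: 24(1−ω_c) = −70(0−ω_c)  ⇒  94ω_c = 24  ⇒  ω_c = 12/47
  ⇒ ω_c¹/ω_s¹ = 12/47
Stage 2: N_ring = 27 + 2·30 = 87
Stage 2: 27(ω_s−ω_c) = −87(ω_r−ω_c),  ω_c=0, ω_r=1
Stage 2: ω_s = 0 − (87/27)(1−0) = -29/9
  ⇒ ω_s²/ω_r² = -29/9
Coupling ω_r² = ω_c¹ ⇒ overall = 12/47 × -29/9 = -116/141

-116/141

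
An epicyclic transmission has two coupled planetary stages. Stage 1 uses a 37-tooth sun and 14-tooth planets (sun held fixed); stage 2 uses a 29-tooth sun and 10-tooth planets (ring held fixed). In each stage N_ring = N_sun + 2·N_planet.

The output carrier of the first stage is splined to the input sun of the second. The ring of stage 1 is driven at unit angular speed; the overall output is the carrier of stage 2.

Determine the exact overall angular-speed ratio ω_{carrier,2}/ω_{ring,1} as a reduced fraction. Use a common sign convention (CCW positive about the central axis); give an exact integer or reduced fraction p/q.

Stage 1: N_ring = 37 + 2·14 = 65
Stage 1: 37(ω_s−ω_c) = −65(ω_r−ω_c),  ω_s=0, ω_r=1
Stage 1: 37(0−ω_c) = −65(1−ω_c)  ⇒  102ω_c = 65  ⇒  ω_c = 65/102
  ⇒ ω_c¹/ω_r¹ = 65/102
Stage 2: N_ring = 29 + 2·10 = 49
Stage 2: 29(ω_s−ω_c) = −49(ω_r−ω_c),  ω_r=0, ω_s=1
Stage 2: 29(1−ω_c) = −49(0−ω_c)  ⇒  78ω_c = 29  ⇒  ω_c = 29/78
  ⇒ ω_c²/ω_s² = 29/78
Coupling ω_s² = ω_c¹ ⇒ overall = 65/102 × 29/78 = 145/612

145/612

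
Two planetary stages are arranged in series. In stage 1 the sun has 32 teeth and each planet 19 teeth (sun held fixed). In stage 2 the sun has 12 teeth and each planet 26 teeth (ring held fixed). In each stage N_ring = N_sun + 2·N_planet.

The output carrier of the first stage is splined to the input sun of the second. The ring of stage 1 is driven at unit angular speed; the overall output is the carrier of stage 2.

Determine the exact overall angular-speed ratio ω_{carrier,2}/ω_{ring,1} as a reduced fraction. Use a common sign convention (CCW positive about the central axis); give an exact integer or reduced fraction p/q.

Stage 1: N_ring = 32 + 2·19 = 70
Stage 1: 32(ω_s−ω_c) = −70(ω_r−ω_c),  ω_s=0, ω_r=1
Stage 1: 32(0−ω_c) = −70(1−ω_c)  ⇒  102ω_c = 70  ⇒  ω_c = 35/51
  ⇒ ω_c¹/ω_r¹ = 35/51
Stage 2: N_ring = 12 + 2·26 = 64
Stage 2: 12(ω_s−ω_c) = −64(ω_r−ω_c),  ω_r=0, ω_s=1
Stage 2: 12(1−ω_c) = −64(0−ω_c)  ⇒  76ω_c = 12  ⇒  ω_c = 3/19
  ⇒ ω_c²/ω_s² = 3/19
Coupling ω_s² = ω_c¹ ⇒ overall = 35/51 × 3/19 = 35/323

35/323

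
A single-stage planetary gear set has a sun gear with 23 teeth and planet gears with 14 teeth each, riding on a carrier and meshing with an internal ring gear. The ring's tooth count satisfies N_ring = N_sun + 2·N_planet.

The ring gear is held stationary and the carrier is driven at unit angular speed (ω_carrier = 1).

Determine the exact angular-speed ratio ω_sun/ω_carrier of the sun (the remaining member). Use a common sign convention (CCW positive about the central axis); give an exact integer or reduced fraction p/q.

74/23

N_ring = 23 + 2·14 = 51
23(ω_s−ω_c) = −51(ω_r−ω_c),  ω_r=0, ω_c=1
ω_s = 1 − (51/23)(0−1) = 74/23
ω_s/ω_c = 74/23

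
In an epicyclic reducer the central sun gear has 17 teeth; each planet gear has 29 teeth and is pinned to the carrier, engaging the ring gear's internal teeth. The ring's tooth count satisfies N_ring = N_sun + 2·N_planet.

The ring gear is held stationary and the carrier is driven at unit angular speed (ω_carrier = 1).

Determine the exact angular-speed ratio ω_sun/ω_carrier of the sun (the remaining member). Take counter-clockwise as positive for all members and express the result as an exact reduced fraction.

92/17

N_ring = 17 + 2·29 = 75
17(ω_s−ω_c) = −75(ω_r−ω_c),  ω_r=0, ω_c=1
ω_s = 1 − (75/17)(0−1) = 92/17
ω_s/ω_c = 92/17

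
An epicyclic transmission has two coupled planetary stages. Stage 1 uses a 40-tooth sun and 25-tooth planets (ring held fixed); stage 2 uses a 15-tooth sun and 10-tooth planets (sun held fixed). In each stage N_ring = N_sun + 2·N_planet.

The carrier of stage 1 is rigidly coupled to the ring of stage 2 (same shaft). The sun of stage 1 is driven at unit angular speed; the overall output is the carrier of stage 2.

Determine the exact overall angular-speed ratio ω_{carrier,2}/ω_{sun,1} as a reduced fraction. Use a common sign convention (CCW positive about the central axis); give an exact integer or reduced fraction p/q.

Stage 1: N_ring = 40 + 2·25 = 90
Stage 1: 40(ω_s−ω_c) = −90(ω_r−ω_c),  ω_r=0, ω_s=1
Stage 1: 40(1−ω_c) = −90(0−ω_c)  ⇒  130ω_c = 40  ⇒  ω_c = 4/13
  ⇒ ω_c¹/ω_s¹ = 4/13
Stage 2: N_ring = 15 + 2·10 = 35
Stage 2: 15(ω_s−ω_c) = −35(ω_r−ω_c),  ω_s=0, ω_r=1
Stage 2: 15(0−ω_c) = −35(1−ω_c)  ⇒  50ω_c = 35  ⇒  ω_c = 7/10
  ⇒ ω_c²/ω_r² = 7/10
Coupling ω_r² = ω_c¹ ⇒ overall = 4/13 × 7/10 = 14/65

14/65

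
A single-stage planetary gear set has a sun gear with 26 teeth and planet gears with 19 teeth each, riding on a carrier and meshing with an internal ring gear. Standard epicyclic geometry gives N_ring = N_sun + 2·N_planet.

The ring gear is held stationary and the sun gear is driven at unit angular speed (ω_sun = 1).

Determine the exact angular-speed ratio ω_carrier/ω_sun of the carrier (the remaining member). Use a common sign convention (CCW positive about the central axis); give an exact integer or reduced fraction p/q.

13/45

N_ring = 26 + 2·19 = 64
26(ω_s−ω_c) = −64(ω_r−ω_c),  ω_r=0, ω_s=1
26(1−ω_c) = −64(0−ω_c)  ⇒  90ω_c = 26  ⇒  ω_c = 13/45
ω_c/ω_s = 13/45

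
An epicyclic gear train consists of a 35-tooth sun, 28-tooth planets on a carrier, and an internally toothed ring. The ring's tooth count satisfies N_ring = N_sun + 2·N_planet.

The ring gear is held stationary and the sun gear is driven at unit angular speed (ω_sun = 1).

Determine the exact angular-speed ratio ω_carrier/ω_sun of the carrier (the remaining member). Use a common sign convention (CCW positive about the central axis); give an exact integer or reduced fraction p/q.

N_ring = 35 + 2·28 = 91
35(ω_s−ω_c) = −91(ω_r−ω_c),  ω_r=0, ω_s=1
35(1−ω_c) = −91(0−ω_c)  ⇒  126ω_c = 35  ⇒  ω_c = 5/18
ω_c/ω_s = 5/18

5/18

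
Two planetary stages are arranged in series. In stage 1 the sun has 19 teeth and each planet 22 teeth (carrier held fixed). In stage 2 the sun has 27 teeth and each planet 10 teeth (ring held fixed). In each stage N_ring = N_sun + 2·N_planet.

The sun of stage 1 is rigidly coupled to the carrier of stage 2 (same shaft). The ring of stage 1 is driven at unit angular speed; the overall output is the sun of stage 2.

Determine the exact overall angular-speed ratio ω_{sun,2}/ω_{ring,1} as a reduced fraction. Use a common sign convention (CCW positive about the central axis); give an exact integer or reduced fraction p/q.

Stage 1: N_ring = 19 + 2·22 = 63
Stage 1: 19(ω_s−ω_c) = −63(ω_r−ω_c),  ω_c=0, ω_r=1
Stage 1: ω_s = 0 − (63/19)(1−0) = -63/19
  ⇒ ω_s¹/ω_r¹ = -63/19
Stage 2: N_ring = 27 + 2·10 = 47
Stage 2: 27(ω_s−ω_c) = −47(ω_r−ω_c),  ω_r=0, ω_c=1
Stage 2: ω_s = 1 − (47/27)(0−1) = 74/27
  ⇒ ω_s²/ω_c² = 74/27
Coupling ω_c² = ω_s¹ ⇒ overall = -63/19 × 74/27 = -518/57

-518/57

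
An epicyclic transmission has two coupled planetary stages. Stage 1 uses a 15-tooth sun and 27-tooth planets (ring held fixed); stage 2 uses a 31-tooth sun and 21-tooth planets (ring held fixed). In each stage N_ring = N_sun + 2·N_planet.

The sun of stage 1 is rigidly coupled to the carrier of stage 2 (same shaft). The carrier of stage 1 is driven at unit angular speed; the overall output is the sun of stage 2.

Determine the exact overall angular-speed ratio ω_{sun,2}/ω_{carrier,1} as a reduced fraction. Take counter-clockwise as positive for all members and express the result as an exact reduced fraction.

Stage 1: N_ring = 15 + 2·27 = 69
Stage 1: 15(ω_s−ω_c) = −69(ω_r−ω_c),  ω_r=0, ω_c=1
Stage 1: ω_s = 1 − (69/15)(0−1) = 28/5
  ⇒ ω_s¹/ω_c¹ = 28/5
Stage 2: N_ring = 31 + 2·21 = 73
Stage 2: 31(ω_s−ω_c) = −73(ω_r−ω_c),  ω_r=0, ω_c=1
Stage 2: ω_s = 1 − (73/31)(0−1) = 104/31
  ⇒ ω_s²/ω_c² = 104/31
Coupling ω_c² = ω_s¹ ⇒ overall = 28/5 × 104/31 = 2912/155

2912/155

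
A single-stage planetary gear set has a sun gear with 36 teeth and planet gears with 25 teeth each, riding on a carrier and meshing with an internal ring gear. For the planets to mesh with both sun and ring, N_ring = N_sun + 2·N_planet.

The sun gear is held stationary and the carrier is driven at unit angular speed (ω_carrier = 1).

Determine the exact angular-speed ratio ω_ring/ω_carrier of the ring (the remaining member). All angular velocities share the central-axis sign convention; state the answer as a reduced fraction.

61/43

N_ring = 36 + 2·25 = 86
36(ω_s−ω_c) = −86(ω_r−ω_c),  ω_s=0, ω_c=1
ω_r = 1 − (36/86)(0−1) = 61/43
ω_r/ω_c = 61/43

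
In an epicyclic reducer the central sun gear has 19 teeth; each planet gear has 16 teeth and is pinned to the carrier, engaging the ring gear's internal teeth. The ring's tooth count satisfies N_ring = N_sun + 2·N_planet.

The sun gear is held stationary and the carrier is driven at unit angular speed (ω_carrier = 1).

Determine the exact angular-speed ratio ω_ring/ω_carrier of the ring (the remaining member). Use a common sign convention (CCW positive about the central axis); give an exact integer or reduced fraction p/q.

70/51

N_ring = 19 + 2·16 = 51
19(ω_s−ω_c) = −51(ω_r−ω_c),  ω_s=0, ω_c=1
ω_r = 1 − (19/51)(0−1) = 70/51
ω_r/ω_c = 70/51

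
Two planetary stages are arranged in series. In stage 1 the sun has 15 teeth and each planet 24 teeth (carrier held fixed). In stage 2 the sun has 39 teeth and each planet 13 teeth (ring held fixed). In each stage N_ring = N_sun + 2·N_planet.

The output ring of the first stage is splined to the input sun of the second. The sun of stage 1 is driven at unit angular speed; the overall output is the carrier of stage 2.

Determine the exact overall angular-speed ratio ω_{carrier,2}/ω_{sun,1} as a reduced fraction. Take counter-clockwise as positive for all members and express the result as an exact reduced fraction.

-5/56

Stage 1: N_ring = 15 + 2·24 = 63
Stage 1: 15(ω_s−ω_c) = −63(ω_r−ω_c),  ω_c=0, ω_s=1
Stage 1: ω_r = 0 − (15/63)(1−0) = -5/21
  ⇒ ω_r¹/ω_s¹ = -5/21
Stage 2: N_ring = 39 + 2·13 = 65
Stage 2: 39(ω_s−ω_c) = −65(ω_r−ω_c),  ω_r=0, ω_s=1
Stage 2: 39(1−ω_c) = −65(0−ω_c)  ⇒  104ω_c = 39  ⇒  ω_c = 3/8
  ⇒ ω_c²/ω_s² = 3/8
Coupling ω_s² = ω_r¹ ⇒ overall = -5/21 × 3/8 = -5/56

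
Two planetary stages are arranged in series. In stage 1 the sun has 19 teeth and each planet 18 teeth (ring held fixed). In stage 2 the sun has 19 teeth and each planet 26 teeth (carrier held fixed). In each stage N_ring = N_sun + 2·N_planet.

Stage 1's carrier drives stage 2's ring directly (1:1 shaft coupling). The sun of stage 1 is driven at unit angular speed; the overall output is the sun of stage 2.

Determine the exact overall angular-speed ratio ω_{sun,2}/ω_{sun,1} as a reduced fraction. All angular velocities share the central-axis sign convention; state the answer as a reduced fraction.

Stage 1: N_ring = 19 + 2·18 = 55
Stage 1: 19(ω_s−ω_c) = −55(ω_r−ω_c),  ω_r=0, ω_s=1
Stage 1: 19(1−ω_c) = −55(0−ω_c)  ⇒  74ω_c = 19  ⇒  ω_c = 19/74
  ⇒ ω_c¹/ω_s¹ = 19/74
Stage 2: N_ring = 19 + 2·26 = 71
Stage 2: 19(ω_s−ω_c) = −71(ω_r−ω_c),  ω_c=0, ω_r=1
Stage 2: ω_s = 0 − (71/19)(1−0) = -71/19
  ⇒ ω_s²/ω_r² = -71/19
Coupling ω_r² = ω_c¹ ⇒ overall = 19/74 × -71/19 = -71/74

-71/74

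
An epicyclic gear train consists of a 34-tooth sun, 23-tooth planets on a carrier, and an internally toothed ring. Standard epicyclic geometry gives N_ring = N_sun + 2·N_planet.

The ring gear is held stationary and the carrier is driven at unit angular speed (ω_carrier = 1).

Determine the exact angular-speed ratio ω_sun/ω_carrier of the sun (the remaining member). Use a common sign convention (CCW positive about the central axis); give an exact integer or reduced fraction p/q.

N_ring = 34 + 2·23 = 80
34(ω_s−ω_c) = −80(ω_r−ω_c),  ω_r=0, ω_c=1
ω_s = 1 − (80/34)(0−1) = 57/17
ω_s/ω_c = 57/17

57/17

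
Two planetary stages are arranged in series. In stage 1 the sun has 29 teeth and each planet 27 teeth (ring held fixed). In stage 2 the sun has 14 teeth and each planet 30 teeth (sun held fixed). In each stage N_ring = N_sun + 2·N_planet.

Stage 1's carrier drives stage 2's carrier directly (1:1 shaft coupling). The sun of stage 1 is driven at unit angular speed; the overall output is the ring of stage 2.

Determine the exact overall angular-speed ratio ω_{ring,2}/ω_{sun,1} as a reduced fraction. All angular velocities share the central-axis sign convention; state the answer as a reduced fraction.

319/1036

Stage 1: N_ring = 29 + 2·27 = 83
Stage 1: 29(ω_s−ω_c) = −83(ω_r−ω_c),  ω_r=0, ω_s=1
Stage 1: 29(1−ω_c) = −83(0−ω_c)  ⇒  112ω_c = 29  ⇒  ω_c = 29/112
  ⇒ ω_c¹/ω_s¹ = 29/112
Stage 2: N_ring = 14 + 2·30 = 74
Stage 2: 14(ω_s−ω_c) = −74(ω_r−ω_c),  ω_s=0, ω_c=1
Stage 2: ω_r = 1 − (14/74)(0−1) = 44/37
  ⇒ ω_r²/ω_c² = 44/37
Coupling ω_c² = ω_c¹ ⇒ overall = 29/112 × 44/37 = 319/1036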